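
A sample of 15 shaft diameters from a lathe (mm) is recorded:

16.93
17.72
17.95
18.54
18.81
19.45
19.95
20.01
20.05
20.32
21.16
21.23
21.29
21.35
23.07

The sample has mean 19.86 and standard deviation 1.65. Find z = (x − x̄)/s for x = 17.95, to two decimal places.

z = (17.95 − 19.86) / 1.65 = -1.16.

-1.16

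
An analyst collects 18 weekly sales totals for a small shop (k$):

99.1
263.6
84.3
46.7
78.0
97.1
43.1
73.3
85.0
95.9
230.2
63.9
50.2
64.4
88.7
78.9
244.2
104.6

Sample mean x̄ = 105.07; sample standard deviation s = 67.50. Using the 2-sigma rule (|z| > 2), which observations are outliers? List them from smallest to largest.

Cutoffs at x̄ ± 2s: 105.07 ± 2·67.50 = [-29.93, 240.07].
244.2: z = 2.06, |z| > 2 → outlier.
263.6: z = 2.35, |z| > 2 → outlier.
Every other value lies within [-29.93, 240.07].

244.2, 263.6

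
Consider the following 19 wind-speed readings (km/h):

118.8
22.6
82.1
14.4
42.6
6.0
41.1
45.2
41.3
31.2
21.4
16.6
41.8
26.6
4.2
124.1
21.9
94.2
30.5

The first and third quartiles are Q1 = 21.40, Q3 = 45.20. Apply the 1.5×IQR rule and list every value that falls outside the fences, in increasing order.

82.1, 94.2, 118.8, 124.1

IQR = Q3 − Q1 = 45.20 − 21.40 = 23.80.
Lower fence = Q1 − 1.5·IQR = 21.40 − 35.70 = -14.30.
Upper fence = Q3 + 1.5·IQR = 45.20 + 35.70 = 80.90.
82.1 > 80.90 → outlier.
94.2 > 80.90 → outlier.
118.8 > 80.90 → outlier.
124.1 > 80.90 → outlier.
All remaining values lie within [-14.30, 80.90].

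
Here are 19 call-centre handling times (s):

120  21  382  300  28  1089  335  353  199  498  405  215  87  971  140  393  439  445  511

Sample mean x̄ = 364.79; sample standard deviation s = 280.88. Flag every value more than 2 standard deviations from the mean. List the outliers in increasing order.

Cutoffs at x̄ ± 2s: 364.79 ± 2·280.88 = [-196.97, 926.55].
971: z = 2.16, |z| > 2 → outlier.
1089: z = 2.58, |z| > 2 → outlier.
Every other value lies within [-196.97, 926.55].

971, 1089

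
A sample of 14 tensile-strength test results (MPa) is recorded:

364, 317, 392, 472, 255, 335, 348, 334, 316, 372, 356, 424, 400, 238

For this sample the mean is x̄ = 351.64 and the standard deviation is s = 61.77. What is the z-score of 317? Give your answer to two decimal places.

z = (317 − 351.64) / 61.77 = -0.56.

-0.56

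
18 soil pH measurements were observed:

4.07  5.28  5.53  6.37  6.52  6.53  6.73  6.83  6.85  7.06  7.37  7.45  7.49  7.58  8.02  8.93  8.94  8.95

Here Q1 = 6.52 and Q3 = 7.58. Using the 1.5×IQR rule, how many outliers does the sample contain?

IQR = 1.06; fences at 6.52 − 1.59 = 4.93 and 7.58 + 1.59 = 9.17.
Outside the cutoffs: 4.07.

1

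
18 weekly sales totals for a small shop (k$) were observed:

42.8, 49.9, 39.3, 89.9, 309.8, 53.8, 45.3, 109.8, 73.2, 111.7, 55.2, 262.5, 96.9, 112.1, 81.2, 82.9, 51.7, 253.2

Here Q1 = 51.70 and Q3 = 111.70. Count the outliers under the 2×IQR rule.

IQR = 60.00; fences at 51.70 − 120.00 = -68.30 and 111.70 + 120.00 = 231.70.
Outside the cutoffs: 253.2, 262.5, 309.8.

3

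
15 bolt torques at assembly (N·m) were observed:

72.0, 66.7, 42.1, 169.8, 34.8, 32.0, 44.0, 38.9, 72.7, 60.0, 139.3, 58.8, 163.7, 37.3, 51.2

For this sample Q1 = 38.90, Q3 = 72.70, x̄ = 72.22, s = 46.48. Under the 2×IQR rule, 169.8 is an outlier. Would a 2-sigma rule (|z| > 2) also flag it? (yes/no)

z = (169.8 − 72.22) / 46.48 = 2.10.
|z| = 2.10 > 2.

yes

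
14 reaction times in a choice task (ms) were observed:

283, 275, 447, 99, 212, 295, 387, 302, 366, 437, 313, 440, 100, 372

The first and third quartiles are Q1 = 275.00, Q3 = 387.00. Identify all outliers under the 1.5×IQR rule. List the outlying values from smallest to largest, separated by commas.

IQR = Q3 − Q1 = 387.00 − 275.00 = 112.00.
Lower fence = Q1 − 1.5·IQR = 275.00 − 168.00 = 107.00.
Upper fence = Q3 + 1.5·IQR = 387.00 + 168.00 = 555.00.
99 < 107.00 → outlier.
100 < 107.00 → outlier.
All remaining values lie within [107.00, 555.00].

99, 100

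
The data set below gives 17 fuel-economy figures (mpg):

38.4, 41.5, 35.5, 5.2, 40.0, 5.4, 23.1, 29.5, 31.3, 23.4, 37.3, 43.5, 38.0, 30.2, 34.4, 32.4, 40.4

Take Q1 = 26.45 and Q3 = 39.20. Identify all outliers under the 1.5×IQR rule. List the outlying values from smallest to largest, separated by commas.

IQR = Q3 − Q1 = 39.20 − 26.45 = 12.75.
Lower fence = Q1 − 1.5·IQR = 26.45 − 19.125 = 7.325.
Upper fence = Q3 + 1.5·IQR = 39.20 + 19.125 = 58.325.
5.2 < 7.325 → outlier.
5.4 < 7.325 → outlier.
All remaining values lie within [7.325, 58.325].

5.2, 5.4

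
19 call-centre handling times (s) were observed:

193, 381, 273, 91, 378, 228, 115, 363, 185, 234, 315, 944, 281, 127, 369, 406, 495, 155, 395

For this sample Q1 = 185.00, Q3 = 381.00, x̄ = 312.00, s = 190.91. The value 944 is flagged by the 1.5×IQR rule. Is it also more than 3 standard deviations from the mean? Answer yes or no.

yes

z = (944 − 312.00) / 190.91 = 3.31.
|z| = 3.31 > 3.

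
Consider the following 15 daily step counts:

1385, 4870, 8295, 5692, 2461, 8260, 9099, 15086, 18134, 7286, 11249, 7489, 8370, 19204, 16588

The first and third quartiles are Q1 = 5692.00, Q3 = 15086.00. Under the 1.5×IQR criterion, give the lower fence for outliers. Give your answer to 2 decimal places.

-8399.00

IQR = Q3 − Q1 = 15086.00 − 5692.00 = 9394.00.
Lower fence = Q1 − 1.5·IQR = 5692.00 − 14091.00 = -8399.00.
Upper fence = Q3 + 1.5·IQR = 15086.00 + 14091.00 = 29177.00.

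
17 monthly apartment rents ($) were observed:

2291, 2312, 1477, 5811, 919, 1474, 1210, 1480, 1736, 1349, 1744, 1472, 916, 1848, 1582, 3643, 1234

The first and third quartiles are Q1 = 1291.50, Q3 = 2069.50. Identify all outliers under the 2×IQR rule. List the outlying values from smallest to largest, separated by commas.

3643, 5811

IQR = Q3 − Q1 = 2069.50 − 1291.50 = 778.00.
Lower fence = Q1 − 2·IQR = 1291.50 − 1556.00 = -264.50.
Upper fence = Q3 + 2·IQR = 2069.50 + 1556.00 = 3625.50.
3643 > 3625.50 → outlier.
5811 > 3625.50 → outlier.
All remaining values lie within [-264.50, 3625.50].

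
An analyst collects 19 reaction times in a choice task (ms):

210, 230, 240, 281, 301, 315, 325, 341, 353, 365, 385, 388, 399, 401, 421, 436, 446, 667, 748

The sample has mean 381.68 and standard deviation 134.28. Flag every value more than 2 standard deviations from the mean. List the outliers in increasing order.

Cutoffs at x̄ ± 2s: 381.68 ± 2·134.28 = [113.12, 650.24].
667: z = 2.12, |z| > 2 → outlier.
748: z = 2.73, |z| > 2 → outlier.
Every other value lies within [113.12, 650.24].

667, 748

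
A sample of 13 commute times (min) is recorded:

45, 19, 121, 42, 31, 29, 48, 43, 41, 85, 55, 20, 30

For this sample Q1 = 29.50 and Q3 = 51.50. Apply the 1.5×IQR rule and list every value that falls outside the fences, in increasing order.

85, 121

IQR = Q3 − Q1 = 51.50 − 29.50 = 22.00.
Lower fence = Q1 − 1.5·IQR = 29.50 − 33.00 = -3.50.
Upper fence = Q3 + 1.5·IQR = 51.50 + 33.00 = 84.50.
85 > 84.50 → outlier.
121 > 84.50 → outlier.
All remaining values lie within [-3.50, 84.50].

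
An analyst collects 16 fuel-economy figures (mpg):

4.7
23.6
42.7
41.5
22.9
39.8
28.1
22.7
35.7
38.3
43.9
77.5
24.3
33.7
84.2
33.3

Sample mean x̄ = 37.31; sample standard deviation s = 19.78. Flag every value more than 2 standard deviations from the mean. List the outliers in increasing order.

77.5, 84.2

Cutoffs at x̄ ± 2s: 37.31 ± 2·19.78 = [-2.25, 76.87].
77.5: z = 2.03, |z| > 2 → outlier.
84.2: z = 2.37, |z| > 2 → outlier.
Every other value lies within [-2.25, 76.87].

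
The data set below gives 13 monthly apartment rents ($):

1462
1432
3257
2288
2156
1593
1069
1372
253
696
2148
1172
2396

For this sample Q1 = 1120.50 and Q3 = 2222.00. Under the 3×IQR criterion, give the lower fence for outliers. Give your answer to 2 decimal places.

-2184.00

IQR = Q3 − Q1 = 2222.00 − 1120.50 = 1101.50.
Lower fence = Q1 − 3·IQR = 1120.50 − 3304.50 = -2184.00.
Upper fence = Q3 + 3·IQR = 2222.00 + 3304.50 = 5526.50.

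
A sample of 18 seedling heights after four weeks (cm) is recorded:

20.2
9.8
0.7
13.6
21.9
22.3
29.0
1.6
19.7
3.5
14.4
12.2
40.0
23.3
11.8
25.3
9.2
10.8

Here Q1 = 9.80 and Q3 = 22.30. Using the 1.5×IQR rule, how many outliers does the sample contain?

0

IQR = 12.50; fences at 9.80 − 18.75 = -8.95 and 22.30 + 18.75 = 41.05.
Every value lies within the cutoffs.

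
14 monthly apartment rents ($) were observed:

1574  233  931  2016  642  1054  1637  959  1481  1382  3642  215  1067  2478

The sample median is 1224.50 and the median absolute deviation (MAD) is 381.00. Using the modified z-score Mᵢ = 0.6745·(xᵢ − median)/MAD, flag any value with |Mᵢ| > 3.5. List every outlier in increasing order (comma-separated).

|Mᵢ| > 3.5 ⇔ |xᵢ − 1224.50| > 3.5·381.00/0.6745 = 1977.02.
So outliers lie outside [-752.52, 3201.52].
3642: M = 4.28 → outlier.

3642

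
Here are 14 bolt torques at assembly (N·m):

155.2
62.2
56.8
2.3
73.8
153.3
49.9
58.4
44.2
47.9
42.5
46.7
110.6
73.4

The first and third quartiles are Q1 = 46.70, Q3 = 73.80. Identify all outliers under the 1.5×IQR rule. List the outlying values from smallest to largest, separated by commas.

IQR = Q3 − Q1 = 73.80 − 46.70 = 27.10.
Lower fence = Q1 − 1.5·IQR = 46.70 − 40.65 = 6.05.
Upper fence = Q3 + 1.5·IQR = 73.80 + 40.65 = 114.45.
2.3 < 6.05 → outlier.
153.3 > 114.45 → outlier.
155.2 > 114.45 → outlier.
All remaining values lie within [6.05, 114.45].

2.3, 153.3, 155.2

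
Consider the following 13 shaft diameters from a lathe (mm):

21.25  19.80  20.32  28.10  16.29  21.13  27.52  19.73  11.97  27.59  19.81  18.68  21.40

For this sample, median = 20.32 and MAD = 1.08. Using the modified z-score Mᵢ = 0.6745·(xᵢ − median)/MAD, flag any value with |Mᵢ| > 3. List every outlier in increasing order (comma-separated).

11.97, 27.52, 27.59, 28.10

|Mᵢ| > 3 ⇔ |xᵢ − 20.32| > 3·1.08/0.6745 = 4.80.
So outliers lie outside [15.52, 25.12].
11.97: M = -5.21 → outlier.
27.52: M = 4.50 → outlier.
27.59: M = 4.54 → outlier.
28.10: M = 4.86 → outlier.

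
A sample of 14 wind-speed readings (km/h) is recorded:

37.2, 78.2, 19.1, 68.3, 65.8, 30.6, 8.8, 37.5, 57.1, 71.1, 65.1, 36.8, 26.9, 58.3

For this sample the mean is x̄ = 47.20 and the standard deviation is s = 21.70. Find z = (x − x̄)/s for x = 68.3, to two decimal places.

z = (68.3 − 47.20) / 21.70 = 0.97.

0.97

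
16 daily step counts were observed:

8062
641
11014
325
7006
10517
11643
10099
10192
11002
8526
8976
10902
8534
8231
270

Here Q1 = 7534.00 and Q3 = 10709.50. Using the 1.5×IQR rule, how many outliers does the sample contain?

3

IQR = 3175.50; fences at 7534.00 − 4763.25 = 2770.75 and 10709.50 + 4763.25 = 15472.75.
Outside the cutoffs: 270, 325, 641.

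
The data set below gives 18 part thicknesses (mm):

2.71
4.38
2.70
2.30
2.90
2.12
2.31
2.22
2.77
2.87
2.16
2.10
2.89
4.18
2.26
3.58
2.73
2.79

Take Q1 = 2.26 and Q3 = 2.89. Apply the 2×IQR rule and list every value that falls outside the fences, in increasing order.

4.18, 4.38

IQR = Q3 − Q1 = 2.89 − 2.26 = 0.63.
Lower fence = Q1 − 2·IQR = 2.26 − 1.26 = 1.00.
Upper fence = Q3 + 2·IQR = 2.89 + 1.26 = 4.15.
4.18 > 4.15 → outlier.
4.38 > 4.15 → outlier.
All remaining values lie within [1.00, 4.15].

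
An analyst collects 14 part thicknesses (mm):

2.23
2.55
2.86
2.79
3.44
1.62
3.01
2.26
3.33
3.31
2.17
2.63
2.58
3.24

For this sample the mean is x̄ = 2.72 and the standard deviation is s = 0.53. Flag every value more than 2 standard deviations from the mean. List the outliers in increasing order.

Cutoffs at x̄ ± 2s: 2.72 ± 2·0.53 = [1.66, 3.78].
1.62: z = -2.08, |z| > 2 → outlier.
Every other value lies within [1.66, 3.78].

1.62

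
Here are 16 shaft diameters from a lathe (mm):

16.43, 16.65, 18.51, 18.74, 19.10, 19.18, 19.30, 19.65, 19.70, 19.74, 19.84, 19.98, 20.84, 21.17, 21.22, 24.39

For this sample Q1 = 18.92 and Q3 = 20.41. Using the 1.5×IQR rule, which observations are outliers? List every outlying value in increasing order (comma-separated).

IQR = Q3 − Q1 = 20.41 − 18.92 = 1.49.
Lower fence = Q1 − 1.5·IQR = 18.92 − 2.235 = 16.685.
Upper fence = Q3 + 1.5·IQR = 20.41 + 2.235 = 22.645.
16.43 < 16.685 → outlier.
16.65 < 16.685 → outlier.
24.39 > 22.645 → outlier.
All remaining values lie within [16.685, 22.645].

16.43, 16.65, 24.39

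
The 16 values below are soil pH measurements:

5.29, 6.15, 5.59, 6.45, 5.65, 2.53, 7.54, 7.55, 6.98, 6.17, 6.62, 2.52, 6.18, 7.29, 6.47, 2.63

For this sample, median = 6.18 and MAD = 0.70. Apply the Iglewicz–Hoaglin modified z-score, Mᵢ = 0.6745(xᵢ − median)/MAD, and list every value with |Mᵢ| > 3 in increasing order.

|Mᵢ| > 3 ⇔ |xᵢ − 6.18| > 3·0.70/0.6745 = 3.11.
So outliers lie outside [3.07, 9.29].
2.52: M = -3.53 → outlier.
2.53: M = -3.52 → outlier.
2.63: M = -3.42 → outlier.

2.52, 2.53, 2.63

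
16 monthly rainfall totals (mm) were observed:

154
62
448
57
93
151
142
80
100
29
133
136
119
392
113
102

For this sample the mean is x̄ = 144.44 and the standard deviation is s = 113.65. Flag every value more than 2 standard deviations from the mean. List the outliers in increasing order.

Cutoffs at x̄ ± 2s: 144.44 ± 2·113.65 = [-82.86, 371.74].
392: z = 2.18, |z| > 2 → outlier.
448: z = 2.67, |z| > 2 → outlier.
Every other value lies within [-82.86, 371.74].

392, 448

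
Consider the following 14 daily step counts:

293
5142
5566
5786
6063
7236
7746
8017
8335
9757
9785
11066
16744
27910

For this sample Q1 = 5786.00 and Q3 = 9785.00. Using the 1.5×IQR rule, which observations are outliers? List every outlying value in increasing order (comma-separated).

IQR = Q3 − Q1 = 9785.00 − 5786.00 = 3999.00.
Lower fence = Q1 − 1.5·IQR = 5786.00 − 5998.50 = -212.50.
Upper fence = Q3 + 1.5·IQR = 9785.00 + 5998.50 = 15783.50.
16744 > 15783.50 → outlier.
27910 > 15783.50 → outlier.
All remaining values lie within [-212.50, 15783.50].

16744, 27910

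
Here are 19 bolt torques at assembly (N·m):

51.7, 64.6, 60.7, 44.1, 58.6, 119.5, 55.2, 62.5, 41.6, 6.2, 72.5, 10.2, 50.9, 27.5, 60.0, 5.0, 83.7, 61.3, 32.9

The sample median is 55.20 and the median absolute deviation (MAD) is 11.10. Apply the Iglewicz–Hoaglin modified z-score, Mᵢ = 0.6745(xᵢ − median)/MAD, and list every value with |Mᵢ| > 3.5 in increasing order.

119.5

|Mᵢ| > 3.5 ⇔ |xᵢ − 55.20| > 3.5·11.10/0.6745 = 57.60.
So outliers lie outside [-2.40, 112.80].
119.5: M = 3.91 → outlier.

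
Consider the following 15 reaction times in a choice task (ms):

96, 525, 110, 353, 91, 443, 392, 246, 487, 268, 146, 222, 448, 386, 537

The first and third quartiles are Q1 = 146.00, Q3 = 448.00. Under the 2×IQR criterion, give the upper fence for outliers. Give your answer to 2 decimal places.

1052.00

IQR = Q3 − Q1 = 448.00 − 146.00 = 302.00.
Lower fence = Q1 − 2·IQR = 146.00 − 604.00 = -458.00.
Upper fence = Q3 + 2·IQR = 448.00 + 604.00 = 1052.00.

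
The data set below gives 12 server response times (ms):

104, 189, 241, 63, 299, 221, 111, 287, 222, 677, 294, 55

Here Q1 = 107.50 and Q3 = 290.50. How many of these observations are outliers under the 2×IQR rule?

1

IQR = 183.00; fences at 107.50 − 366.00 = -258.50 and 290.50 + 366.00 = 656.50.
Outside the cutoffs: 677.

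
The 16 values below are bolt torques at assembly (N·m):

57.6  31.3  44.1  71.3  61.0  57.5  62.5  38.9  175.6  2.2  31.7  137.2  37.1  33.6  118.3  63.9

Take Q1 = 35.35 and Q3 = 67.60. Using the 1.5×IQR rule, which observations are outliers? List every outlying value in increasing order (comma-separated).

IQR = Q3 − Q1 = 67.60 − 35.35 = 32.25.
Lower fence = Q1 − 1.5·IQR = 35.35 − 48.375 = -13.025.
Upper fence = Q3 + 1.5·IQR = 67.60 + 48.375 = 115.975.
118.3 > 115.975 → outlier.
137.2 > 115.975 → outlier.
175.6 > 115.975 → outlier.
All remaining values lie within [-13.025, 115.975].

118.3, 137.2, 175.6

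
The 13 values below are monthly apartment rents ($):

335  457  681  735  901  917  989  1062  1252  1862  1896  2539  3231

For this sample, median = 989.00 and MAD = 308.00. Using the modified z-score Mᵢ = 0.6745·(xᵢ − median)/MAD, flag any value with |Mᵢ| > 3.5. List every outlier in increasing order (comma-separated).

|Mᵢ| > 3.5 ⇔ |xᵢ − 989.00| > 3.5·308.00/0.6745 = 1598.22.
So outliers lie outside [-609.22, 2587.22].
3231: M = 4.91 → outlier.

3231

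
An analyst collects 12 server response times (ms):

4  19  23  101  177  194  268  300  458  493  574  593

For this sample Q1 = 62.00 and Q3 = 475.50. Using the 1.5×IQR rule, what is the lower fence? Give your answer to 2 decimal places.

IQR = Q3 − Q1 = 475.50 − 62.00 = 413.50.
Lower fence = Q1 − 1.5·IQR = 62.00 − 620.25 = -558.25.
Upper fence = Q3 + 1.5·IQR = 475.50 + 620.25 = 1095.75.

-558.25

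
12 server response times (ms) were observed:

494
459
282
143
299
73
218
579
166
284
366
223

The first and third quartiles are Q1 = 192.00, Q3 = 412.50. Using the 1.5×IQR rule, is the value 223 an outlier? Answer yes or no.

no

IQR = Q3 − Q1 = 412.50 − 192.00 = 220.50.
Lower fence = Q1 − 1.5·IQR = 192.00 − 330.75 = -138.75.
Upper fence = Q3 + 1.5·IQR = 412.50 + 330.75 = 743.25.
223 lies within [-138.75, 743.25].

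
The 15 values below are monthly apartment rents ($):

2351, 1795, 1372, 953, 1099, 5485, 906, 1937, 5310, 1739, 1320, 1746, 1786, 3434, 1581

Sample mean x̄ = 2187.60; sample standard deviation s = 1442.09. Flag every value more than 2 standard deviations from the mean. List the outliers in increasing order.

5310, 5485

Cutoffs at x̄ ± 2s: 2187.60 ± 2·1442.09 = [-696.58, 5071.78].
5310: z = 2.17, |z| > 2 → outlier.
5485: z = 2.29, |z| > 2 → outlier.
Every other value lies within [-696.58, 5071.78].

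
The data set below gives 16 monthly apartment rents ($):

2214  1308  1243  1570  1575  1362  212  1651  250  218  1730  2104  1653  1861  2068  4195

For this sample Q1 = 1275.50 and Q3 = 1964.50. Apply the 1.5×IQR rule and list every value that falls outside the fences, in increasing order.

IQR = Q3 − Q1 = 1964.50 − 1275.50 = 689.00.
Lower fence = Q1 − 1.5·IQR = 1275.50 − 1033.50 = 242.00.
Upper fence = Q3 + 1.5·IQR = 1964.50 + 1033.50 = 2998.00.
212 < 242.00 → outlier.
218 < 242.00 → outlier.
4195 > 2998.00 → outlier.
All remaining values lie within [242.00, 2998.00].

212, 218, 4195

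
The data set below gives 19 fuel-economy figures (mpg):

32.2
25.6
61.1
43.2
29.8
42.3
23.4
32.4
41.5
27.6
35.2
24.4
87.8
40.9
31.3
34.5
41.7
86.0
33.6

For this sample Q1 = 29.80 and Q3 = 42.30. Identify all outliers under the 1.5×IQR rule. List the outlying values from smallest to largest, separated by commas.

61.1, 86.0, 87.8

IQR = Q3 − Q1 = 42.30 − 29.80 = 12.50.
Lower fence = Q1 − 1.5·IQR = 29.80 − 18.75 = 11.05.
Upper fence = Q3 + 1.5·IQR = 42.30 + 18.75 = 61.05.
61.1 > 61.05 → outlier.
86.0 > 61.05 → outlier.
87.8 > 61.05 → outlier.
All remaining values lie within [11.05, 61.05].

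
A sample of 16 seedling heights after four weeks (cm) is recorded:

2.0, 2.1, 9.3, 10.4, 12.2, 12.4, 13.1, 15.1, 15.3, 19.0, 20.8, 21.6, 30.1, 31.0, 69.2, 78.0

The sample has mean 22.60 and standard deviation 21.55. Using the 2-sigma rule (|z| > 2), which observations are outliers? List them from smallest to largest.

Cutoffs at x̄ ± 2s: 22.60 ± 2·21.55 = [-20.50, 65.70].
69.2: z = 2.16, |z| > 2 → outlier.
78.0: z = 2.57, |z| > 2 → outlier.
Every other value lies within [-20.50, 65.70].

69.2, 78.0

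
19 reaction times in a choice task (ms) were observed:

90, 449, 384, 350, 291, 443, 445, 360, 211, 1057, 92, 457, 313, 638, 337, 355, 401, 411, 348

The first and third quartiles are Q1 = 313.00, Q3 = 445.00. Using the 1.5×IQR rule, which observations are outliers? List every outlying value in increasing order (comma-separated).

IQR = Q3 − Q1 = 445.00 − 313.00 = 132.00.
Lower fence = Q1 − 1.5·IQR = 313.00 − 198.00 = 115.00.
Upper fence = Q3 + 1.5·IQR = 445.00 + 198.00 = 643.00.
90 < 115.00 → outlier.
92 < 115.00 → outlier.
1057 > 643.00 → outlier.
All remaining values lie within [115.00, 643.00].

90, 92, 1057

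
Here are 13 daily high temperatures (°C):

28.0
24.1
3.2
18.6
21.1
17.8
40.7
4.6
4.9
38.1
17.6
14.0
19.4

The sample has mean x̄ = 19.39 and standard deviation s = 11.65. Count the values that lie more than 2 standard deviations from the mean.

0

Cutoffs: x̄ ± 2s = [-3.91, 42.69].
Every value lies within the cutoffs.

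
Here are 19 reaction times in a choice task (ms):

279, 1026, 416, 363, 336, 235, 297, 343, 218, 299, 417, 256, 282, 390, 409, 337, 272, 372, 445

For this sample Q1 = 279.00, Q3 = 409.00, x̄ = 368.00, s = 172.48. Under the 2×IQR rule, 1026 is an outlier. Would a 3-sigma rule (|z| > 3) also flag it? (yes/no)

z = (1026 − 368.00) / 172.48 = 3.81.
|z| = 3.81 > 3.

yes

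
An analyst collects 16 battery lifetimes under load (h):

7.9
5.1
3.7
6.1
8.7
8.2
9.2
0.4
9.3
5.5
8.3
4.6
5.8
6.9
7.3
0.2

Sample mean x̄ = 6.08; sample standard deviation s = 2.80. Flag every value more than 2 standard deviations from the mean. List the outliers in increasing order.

0.2, 0.4

Cutoffs at x̄ ± 2s: 6.08 ± 2·2.80 = [0.48, 11.68].
0.2: z = -2.10, |z| > 2 → outlier.
0.4: z = -2.03, |z| > 2 → outlier.
Every other value lies within [0.48, 11.68].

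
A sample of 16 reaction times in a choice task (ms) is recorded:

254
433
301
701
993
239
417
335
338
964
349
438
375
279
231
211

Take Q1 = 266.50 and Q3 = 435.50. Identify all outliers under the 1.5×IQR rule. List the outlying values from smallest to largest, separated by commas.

701, 964, 993

IQR = Q3 − Q1 = 435.50 − 266.50 = 169.00.
Lower fence = Q1 − 1.5·IQR = 266.50 − 253.50 = 13.00.
Upper fence = Q3 + 1.5·IQR = 435.50 + 253.50 = 689.00.
701 > 689.00 → outlier.
964 > 689.00 → outlier.
993 > 689.00 → outlier.
All remaining values lie within [13.00, 689.00].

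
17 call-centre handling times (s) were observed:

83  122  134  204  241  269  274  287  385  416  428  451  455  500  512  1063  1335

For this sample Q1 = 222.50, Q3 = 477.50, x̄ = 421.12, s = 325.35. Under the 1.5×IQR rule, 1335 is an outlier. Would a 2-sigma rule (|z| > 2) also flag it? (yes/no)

z = (1335 − 421.12) / 325.35 = 2.81.
|z| = 2.81 > 2.

yes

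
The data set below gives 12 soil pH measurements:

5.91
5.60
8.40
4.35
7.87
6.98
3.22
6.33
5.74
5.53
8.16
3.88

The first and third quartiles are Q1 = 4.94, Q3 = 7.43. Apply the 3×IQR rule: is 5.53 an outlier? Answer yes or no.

IQR = Q3 − Q1 = 7.43 − 4.94 = 2.49.
Lower fence = Q1 − 3·IQR = 4.94 − 7.47 = -2.53.
Upper fence = Q3 + 3·IQR = 7.43 + 7.47 = 14.90.
5.53 lies within [-2.53, 14.90].

no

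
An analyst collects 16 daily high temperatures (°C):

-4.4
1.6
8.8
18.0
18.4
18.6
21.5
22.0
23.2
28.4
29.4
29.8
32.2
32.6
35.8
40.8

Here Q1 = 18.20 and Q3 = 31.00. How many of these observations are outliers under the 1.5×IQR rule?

IQR = 12.80; fences at 18.20 − 19.20 = -1.00 and 31.00 + 19.20 = 50.20.
Outside the cutoffs: -4.4.

1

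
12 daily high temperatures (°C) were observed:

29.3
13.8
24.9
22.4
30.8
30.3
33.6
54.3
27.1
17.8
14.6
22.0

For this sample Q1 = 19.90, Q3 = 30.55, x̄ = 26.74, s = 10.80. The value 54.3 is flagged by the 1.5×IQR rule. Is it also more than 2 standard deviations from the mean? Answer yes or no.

z = (54.3 − 26.74) / 10.80 = 2.55.
|z| = 2.55 > 2.

yes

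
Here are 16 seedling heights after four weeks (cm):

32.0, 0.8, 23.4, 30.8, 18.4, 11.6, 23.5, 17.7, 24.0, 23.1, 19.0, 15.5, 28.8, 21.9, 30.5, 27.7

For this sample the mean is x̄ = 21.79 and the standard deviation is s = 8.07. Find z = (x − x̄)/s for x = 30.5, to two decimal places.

z = (30.5 − 21.79) / 8.07 = 1.08.

1.08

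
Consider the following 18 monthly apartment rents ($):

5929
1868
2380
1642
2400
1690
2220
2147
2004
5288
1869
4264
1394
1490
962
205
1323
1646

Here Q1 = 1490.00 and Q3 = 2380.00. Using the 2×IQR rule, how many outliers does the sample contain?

3

IQR = 890.00; fences at 1490.00 − 1780.00 = -290.00 and 2380.00 + 1780.00 = 4160.00.
Outside the cutoffs: 4264, 5288, 5929.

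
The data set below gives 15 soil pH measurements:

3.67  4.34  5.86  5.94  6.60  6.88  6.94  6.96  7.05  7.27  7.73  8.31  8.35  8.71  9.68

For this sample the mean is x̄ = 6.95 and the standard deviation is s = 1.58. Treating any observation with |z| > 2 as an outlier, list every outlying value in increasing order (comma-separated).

3.67

Cutoffs at x̄ ± 2s: 6.95 ± 2·1.58 = [3.79, 10.11].
3.67: z = -2.08, |z| > 2 → outlier.
Every other value lies within [3.79, 10.11].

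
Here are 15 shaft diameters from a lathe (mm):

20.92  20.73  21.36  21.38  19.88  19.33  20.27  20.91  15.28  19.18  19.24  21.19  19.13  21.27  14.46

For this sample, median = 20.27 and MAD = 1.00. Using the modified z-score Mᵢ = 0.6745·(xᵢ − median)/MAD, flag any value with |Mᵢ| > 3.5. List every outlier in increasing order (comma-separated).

14.46

|Mᵢ| > 3.5 ⇔ |xᵢ − 20.27| > 3.5·1.00/0.6745 = 5.19.
So outliers lie outside [15.08, 25.46].
14.46: M = -3.92 → outlier.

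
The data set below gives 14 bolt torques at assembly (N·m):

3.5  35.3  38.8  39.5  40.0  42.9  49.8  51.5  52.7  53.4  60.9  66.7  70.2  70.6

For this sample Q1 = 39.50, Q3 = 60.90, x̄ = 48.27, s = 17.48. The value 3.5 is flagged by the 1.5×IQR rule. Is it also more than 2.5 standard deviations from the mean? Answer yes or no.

z = (3.5 − 48.27) / 17.48 = -2.56.
|z| = 2.56 > 2.5.

yes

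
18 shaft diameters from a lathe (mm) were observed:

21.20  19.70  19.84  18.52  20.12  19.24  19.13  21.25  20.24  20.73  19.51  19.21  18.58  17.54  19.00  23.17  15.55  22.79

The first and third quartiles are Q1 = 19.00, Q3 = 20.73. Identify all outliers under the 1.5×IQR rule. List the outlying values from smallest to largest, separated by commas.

15.55

IQR = Q3 − Q1 = 20.73 − 19.00 = 1.73.
Lower fence = Q1 − 1.5·IQR = 19.00 − 2.595 = 16.405.
Upper fence = Q3 + 1.5·IQR = 20.73 + 2.595 = 23.325.
15.55 < 16.405 → outlier.
All remaining values lie within [16.405, 23.325].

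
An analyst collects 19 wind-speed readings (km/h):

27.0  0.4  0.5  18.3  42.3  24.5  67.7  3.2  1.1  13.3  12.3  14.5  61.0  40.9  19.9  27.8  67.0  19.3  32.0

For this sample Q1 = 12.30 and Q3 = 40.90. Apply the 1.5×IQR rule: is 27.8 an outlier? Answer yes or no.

no

IQR = Q3 − Q1 = 40.90 − 12.30 = 28.60.
Lower fence = Q1 − 1.5·IQR = 12.30 − 42.90 = -30.60.
Upper fence = Q3 + 1.5·IQR = 40.90 + 42.90 = 83.80.
27.8 lies within [-30.60, 83.80].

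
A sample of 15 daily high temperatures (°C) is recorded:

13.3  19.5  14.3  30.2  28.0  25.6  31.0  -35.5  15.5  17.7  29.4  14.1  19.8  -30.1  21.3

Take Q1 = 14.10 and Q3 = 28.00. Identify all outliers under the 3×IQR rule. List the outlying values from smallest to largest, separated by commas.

-35.5, -30.1

IQR = Q3 − Q1 = 28.00 − 14.10 = 13.90.
Lower fence = Q1 − 3·IQR = 14.10 − 41.70 = -27.60.
Upper fence = Q3 + 3·IQR = 28.00 + 41.70 = 69.70.
-35.5 < -27.60 → outlier.
-30.1 < -27.60 → outlier.
All remaining values lie within [-27.60, 69.70].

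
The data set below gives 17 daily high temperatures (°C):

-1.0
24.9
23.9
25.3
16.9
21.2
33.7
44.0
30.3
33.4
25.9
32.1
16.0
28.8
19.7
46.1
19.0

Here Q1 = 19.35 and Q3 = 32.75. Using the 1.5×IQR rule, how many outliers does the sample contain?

IQR = 13.40; fences at 19.35 − 20.10 = -0.75 and 32.75 + 20.10 = 52.85.
Outside the cutoffs: -1.0.

1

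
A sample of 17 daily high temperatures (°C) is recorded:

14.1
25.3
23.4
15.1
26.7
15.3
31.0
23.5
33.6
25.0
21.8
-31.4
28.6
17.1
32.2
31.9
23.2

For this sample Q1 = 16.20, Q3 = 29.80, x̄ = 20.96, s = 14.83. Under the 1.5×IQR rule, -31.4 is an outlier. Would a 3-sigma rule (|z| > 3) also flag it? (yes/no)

yes

z = (-31.4 − 20.96) / 14.83 = -3.53.
|z| = 3.53 > 3.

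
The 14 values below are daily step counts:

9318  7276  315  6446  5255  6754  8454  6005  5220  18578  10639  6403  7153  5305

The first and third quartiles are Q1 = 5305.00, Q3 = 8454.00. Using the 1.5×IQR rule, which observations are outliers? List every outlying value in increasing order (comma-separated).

315, 18578

IQR = Q3 − Q1 = 8454.00 − 5305.00 = 3149.00.
Lower fence = Q1 − 1.5·IQR = 5305.00 − 4723.50 = 581.50.
Upper fence = Q3 + 1.5·IQR = 8454.00 + 4723.50 = 13177.50.
315 < 581.50 → outlier.
18578 > 13177.50 → outlier.
All remaining values lie within [581.50, 13177.50].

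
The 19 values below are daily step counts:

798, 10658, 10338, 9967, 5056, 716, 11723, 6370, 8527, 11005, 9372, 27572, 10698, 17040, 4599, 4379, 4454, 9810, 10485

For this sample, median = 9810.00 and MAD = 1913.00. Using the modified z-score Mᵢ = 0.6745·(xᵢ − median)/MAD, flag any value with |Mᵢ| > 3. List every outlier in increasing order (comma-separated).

716, 798, 27572

|Mᵢ| > 3 ⇔ |xᵢ − 9810.00| > 3·1913.00/0.6745 = 8508.52.
So outliers lie outside [1301.48, 18318.52].
716: M = -3.21 → outlier.
798: M = -3.18 → outlier.
27572: M = 6.26 → outlier.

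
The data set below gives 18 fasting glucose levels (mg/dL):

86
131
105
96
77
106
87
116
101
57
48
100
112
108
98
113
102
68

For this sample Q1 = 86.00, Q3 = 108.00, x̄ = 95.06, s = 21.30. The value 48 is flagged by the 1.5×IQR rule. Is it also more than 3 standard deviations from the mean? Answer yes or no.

no

z = (48 − 95.06) / 21.30 = -2.21.
|z| = 2.21 ≤ 3.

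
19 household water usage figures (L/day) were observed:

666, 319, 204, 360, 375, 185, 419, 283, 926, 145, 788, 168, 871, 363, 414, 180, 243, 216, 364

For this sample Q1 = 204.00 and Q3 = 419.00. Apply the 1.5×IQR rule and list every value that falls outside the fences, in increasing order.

788, 871, 926

IQR = Q3 − Q1 = 419.00 − 204.00 = 215.00.
Lower fence = Q1 − 1.5·IQR = 204.00 − 322.50 = -118.50.
Upper fence = Q3 + 1.5·IQR = 419.00 + 322.50 = 741.50.
788 > 741.50 → outlier.
871 > 741.50 → outlier.
926 > 741.50 → outlier.
All remaining values lie within [-118.50, 741.50].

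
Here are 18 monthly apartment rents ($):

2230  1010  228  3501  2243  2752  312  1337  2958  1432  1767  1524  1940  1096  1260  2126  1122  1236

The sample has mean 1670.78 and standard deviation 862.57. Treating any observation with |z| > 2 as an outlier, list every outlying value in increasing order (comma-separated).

Cutoffs at x̄ ± 2s: 1670.78 ± 2·862.57 = [-54.36, 3395.92].
3501: z = 2.12, |z| > 2 → outlier.
Every other value lies within [-54.36, 3395.92].

3501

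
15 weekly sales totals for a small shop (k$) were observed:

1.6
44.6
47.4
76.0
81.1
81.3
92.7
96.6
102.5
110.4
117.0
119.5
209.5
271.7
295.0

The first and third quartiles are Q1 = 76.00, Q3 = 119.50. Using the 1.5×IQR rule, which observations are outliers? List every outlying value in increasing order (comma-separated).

1.6, 209.5, 271.7, 295.0

IQR = Q3 − Q1 = 119.50 − 76.00 = 43.50.
Lower fence = Q1 − 1.5·IQR = 76.00 − 65.25 = 10.75.
Upper fence = Q3 + 1.5·IQR = 119.50 + 65.25 = 184.75.
1.6 < 10.75 → outlier.
209.5 > 184.75 → outlier.
271.7 > 184.75 → outlier.
295.0 > 184.75 → outlier.
All remaining values lie within [10.75, 184.75].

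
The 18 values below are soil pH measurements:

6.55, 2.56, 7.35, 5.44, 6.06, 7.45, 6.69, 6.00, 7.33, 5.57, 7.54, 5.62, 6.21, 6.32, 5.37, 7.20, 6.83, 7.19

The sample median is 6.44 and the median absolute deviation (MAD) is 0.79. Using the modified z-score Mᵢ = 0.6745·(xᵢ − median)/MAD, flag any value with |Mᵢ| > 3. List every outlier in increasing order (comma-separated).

2.56

|Mᵢ| > 3 ⇔ |xᵢ − 6.44| > 3·0.79/0.6745 = 3.51.
So outliers lie outside [2.93, 9.95].
2.56: M = -3.31 → outlier.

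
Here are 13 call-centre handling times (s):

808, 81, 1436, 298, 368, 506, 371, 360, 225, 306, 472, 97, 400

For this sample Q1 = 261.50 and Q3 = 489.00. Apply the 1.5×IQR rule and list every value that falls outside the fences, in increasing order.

IQR = Q3 − Q1 = 489.00 − 261.50 = 227.50.
Lower fence = Q1 − 1.5·IQR = 261.50 − 341.25 = -79.75.
Upper fence = Q3 + 1.5·IQR = 489.00 + 341.25 = 830.25.
1436 > 830.25 → outlier.
All remaining values lie within [-79.75, 830.25].

1436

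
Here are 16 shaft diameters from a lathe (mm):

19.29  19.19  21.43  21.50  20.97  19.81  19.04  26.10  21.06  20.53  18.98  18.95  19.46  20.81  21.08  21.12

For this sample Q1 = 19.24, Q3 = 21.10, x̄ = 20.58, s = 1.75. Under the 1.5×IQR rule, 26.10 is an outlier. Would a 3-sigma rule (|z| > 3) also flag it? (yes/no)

z = (26.10 − 20.58) / 1.75 = 3.15.
|z| = 3.15 > 3.

yes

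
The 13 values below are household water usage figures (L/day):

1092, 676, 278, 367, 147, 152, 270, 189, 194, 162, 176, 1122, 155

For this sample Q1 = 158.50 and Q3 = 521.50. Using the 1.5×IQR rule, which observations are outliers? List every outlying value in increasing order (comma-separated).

IQR = Q3 − Q1 = 521.50 − 158.50 = 363.00.
Lower fence = Q1 − 1.5·IQR = 158.50 − 544.50 = -386.00.
Upper fence = Q3 + 1.5·IQR = 521.50 + 544.50 = 1066.00.
1092 > 1066.00 → outlier.
1122 > 1066.00 → outlier.
All remaining values lie within [-386.00, 1066.00].

1092, 1122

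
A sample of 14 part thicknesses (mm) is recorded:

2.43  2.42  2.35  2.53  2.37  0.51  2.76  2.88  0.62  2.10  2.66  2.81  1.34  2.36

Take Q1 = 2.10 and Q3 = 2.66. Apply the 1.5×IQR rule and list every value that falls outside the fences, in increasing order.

IQR = Q3 − Q1 = 2.66 − 2.10 = 0.56.
Lower fence = Q1 − 1.5·IQR = 2.10 − 0.84 = 1.26.
Upper fence = Q3 + 1.5·IQR = 2.66 + 0.84 = 3.50.
0.51 < 1.26 → outlier.
0.62 < 1.26 → outlier.
All remaining values lie within [1.26, 3.50].

0.51, 0.62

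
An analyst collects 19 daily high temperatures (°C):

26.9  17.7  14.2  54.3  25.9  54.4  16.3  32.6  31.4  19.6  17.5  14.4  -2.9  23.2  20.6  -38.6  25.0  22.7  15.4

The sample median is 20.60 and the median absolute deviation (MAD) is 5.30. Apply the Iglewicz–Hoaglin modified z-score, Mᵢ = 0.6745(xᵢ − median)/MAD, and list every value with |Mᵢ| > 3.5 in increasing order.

|Mᵢ| > 3.5 ⇔ |xᵢ − 20.60| > 3.5·5.30/0.6745 = 27.50.
So outliers lie outside [-6.90, 48.10].
-38.6: M = -7.53 → outlier.
54.3: M = 4.29 → outlier.
54.4: M = 4.30 → outlier.

-38.6, 54.3, 54.4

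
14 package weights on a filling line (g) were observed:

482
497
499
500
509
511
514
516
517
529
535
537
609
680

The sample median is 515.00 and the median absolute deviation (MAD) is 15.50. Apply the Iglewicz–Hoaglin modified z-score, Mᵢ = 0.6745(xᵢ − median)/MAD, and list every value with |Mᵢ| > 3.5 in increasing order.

609, 680

|Mᵢ| > 3.5 ⇔ |xᵢ − 515.00| > 3.5·15.50/0.6745 = 80.43.
So outliers lie outside [434.57, 595.43].
609: M = 4.09 → outlier.
680: M = 7.18 → outlier.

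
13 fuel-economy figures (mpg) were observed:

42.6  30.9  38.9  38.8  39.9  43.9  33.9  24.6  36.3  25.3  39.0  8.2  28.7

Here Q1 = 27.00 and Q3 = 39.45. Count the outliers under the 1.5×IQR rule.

1

IQR = 12.45; fences at 27.00 − 18.675 = 8.325 and 39.45 + 18.675 = 58.125.
Outside the cutoffs: 8.2.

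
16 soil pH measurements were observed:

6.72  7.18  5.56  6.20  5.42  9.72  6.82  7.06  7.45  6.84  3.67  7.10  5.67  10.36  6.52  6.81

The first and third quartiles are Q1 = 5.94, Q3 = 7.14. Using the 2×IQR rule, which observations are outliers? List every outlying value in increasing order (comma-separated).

9.72, 10.36

IQR = Q3 − Q1 = 7.14 − 5.94 = 1.20.
Lower fence = Q1 − 2·IQR = 5.94 − 2.40 = 3.54.
Upper fence = Q3 + 2·IQR = 7.14 + 2.40 = 9.54.
9.72 > 9.54 → outlier.
10.36 > 9.54 → outlier.
All remaining values lie within [3.54, 9.54].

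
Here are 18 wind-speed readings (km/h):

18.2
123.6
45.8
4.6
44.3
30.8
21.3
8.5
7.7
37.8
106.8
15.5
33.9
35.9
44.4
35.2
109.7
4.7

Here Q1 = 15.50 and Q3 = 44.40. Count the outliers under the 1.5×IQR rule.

IQR = 28.90; fences at 15.50 − 43.35 = -27.85 and 44.40 + 43.35 = 87.75.
Outside the cutoffs: 106.8, 109.7, 123.6.

3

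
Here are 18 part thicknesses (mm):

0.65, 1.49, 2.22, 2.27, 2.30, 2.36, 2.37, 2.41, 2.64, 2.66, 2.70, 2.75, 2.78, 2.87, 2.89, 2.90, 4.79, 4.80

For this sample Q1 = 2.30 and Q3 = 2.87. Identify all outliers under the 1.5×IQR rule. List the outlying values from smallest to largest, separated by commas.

0.65, 4.79, 4.80

IQR = Q3 − Q1 = 2.87 − 2.30 = 0.57.
Lower fence = Q1 − 1.5·IQR = 2.30 − 0.855 = 1.445.
Upper fence = Q3 + 1.5·IQR = 2.87 + 0.855 = 3.725.
0.65 < 1.445 → outlier.
4.79 > 3.725 → outlier.
4.80 > 3.725 → outlier.
All remaining values lie within [1.445, 3.725].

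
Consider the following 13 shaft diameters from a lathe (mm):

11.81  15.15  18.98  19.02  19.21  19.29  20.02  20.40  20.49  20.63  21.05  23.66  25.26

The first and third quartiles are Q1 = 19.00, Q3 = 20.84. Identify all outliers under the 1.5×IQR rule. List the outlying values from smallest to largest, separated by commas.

11.81, 15.15, 23.66, 25.26

IQR = Q3 − Q1 = 20.84 − 19.00 = 1.84.
Lower fence = Q1 − 1.5·IQR = 19.00 − 2.76 = 16.24.
Upper fence = Q3 + 1.5·IQR = 20.84 + 2.76 = 23.60.
11.81 < 16.24 → outlier.
15.15 < 16.24 → outlier.
23.66 > 23.60 → outlier.
25.26 > 23.60 → outlier.
All remaining values lie within [16.24, 23.60].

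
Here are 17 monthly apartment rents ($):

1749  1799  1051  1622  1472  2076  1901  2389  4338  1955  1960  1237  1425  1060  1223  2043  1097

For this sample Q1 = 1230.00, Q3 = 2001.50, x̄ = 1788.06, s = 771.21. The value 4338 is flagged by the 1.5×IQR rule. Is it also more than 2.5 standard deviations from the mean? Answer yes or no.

yes

z = (4338 − 1788.06) / 771.21 = 3.31.
|z| = 3.31 > 2.5.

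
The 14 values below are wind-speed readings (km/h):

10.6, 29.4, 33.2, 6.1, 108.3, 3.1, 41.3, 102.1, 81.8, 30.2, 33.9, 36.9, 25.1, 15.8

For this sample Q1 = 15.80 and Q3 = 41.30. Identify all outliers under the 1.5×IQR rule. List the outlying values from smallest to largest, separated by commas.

81.8, 102.1, 108.3

IQR = Q3 − Q1 = 41.30 − 15.80 = 25.50.
Lower fence = Q1 − 1.5·IQR = 15.80 − 38.25 = -22.45.
Upper fence = Q3 + 1.5·IQR = 41.30 + 38.25 = 79.55.
81.8 > 79.55 → outlier.
102.1 > 79.55 → outlier.
108.3 > 79.55 → outlier.
All remaining values lie within [-22.45, 79.55].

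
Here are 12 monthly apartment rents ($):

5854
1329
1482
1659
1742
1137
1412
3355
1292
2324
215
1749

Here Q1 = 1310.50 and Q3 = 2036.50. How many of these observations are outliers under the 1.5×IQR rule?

3

IQR = 726.00; fences at 1310.50 − 1089.00 = 221.50 and 2036.50 + 1089.00 = 3125.50.
Outside the cutoffs: 215, 3355, 5854.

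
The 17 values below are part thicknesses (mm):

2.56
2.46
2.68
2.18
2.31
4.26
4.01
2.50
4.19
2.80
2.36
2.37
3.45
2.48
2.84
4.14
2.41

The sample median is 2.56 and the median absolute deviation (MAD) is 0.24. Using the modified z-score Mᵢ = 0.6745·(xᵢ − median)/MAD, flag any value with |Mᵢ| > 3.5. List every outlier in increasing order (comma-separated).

4.01, 4.14, 4.19, 4.26

|Mᵢ| > 3.5 ⇔ |xᵢ − 2.56| > 3.5·0.24/0.6745 = 1.25.
So outliers lie outside [1.31, 3.81].
4.01: M = 4.08 → outlier.
4.14: M = 4.44 → outlier.
4.19: M = 4.58 → outlier.
4.26: M = 4.78 → outlier.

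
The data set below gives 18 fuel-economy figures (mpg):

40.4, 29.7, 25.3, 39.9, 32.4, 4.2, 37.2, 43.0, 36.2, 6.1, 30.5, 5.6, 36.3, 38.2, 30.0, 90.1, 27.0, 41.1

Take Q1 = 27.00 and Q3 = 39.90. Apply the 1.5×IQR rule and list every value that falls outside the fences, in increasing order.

4.2, 5.6, 6.1, 90.1

IQR = Q3 − Q1 = 39.90 − 27.00 = 12.90.
Lower fence = Q1 − 1.5·IQR = 27.00 − 19.35 = 7.65.
Upper fence = Q3 + 1.5·IQR = 39.90 + 19.35 = 59.25.
4.2 < 7.65 → outlier.
5.6 < 7.65 → outlier.
6.1 < 7.65 → outlier.
90.1 > 59.25 → outlier.
All remaining values lie within [7.65, 59.25].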